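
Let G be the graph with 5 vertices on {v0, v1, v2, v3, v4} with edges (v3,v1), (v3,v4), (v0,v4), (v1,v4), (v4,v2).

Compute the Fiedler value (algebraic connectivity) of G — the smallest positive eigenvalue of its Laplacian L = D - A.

Degrees: deg(v0) = 1, deg(v1) = 2, deg(v2) = 1, deg(v3) = 2, deg(v4) = 4.
L = D − A with rows/columns ordered (v0, v1, v2, v3, v4):
  [ 1,  0,  0,  0, -1]
  [ 0,  2,  0, -1, -1]
  [ 0,  0,  1,  0, -1]
  [ 0, -1,  0,  2, -1]
  [-1, -1, -1, -1,  4]
Characteristic polynomial: det(λI − L) = λ(λ − 1)²(λ − 3)(λ − 5).
Roots: λ = 0; (λ − 1) = 0 ⇒ λ = 1 (multiplicity 2); (λ − 3) = 0 ⇒ λ = 3; (λ − 5) = 0 ⇒ λ = 5.
(Check: the roots sum (with multiplicity) to 10, matching trace L = Σdeg = 2·5 = 10.)
Laplacian eigenvalues: [0.0, 1.0, 1.0, 3.0, 5.0]. Algebraic connectivity (smallest non-zero eigenvalue) = 1.0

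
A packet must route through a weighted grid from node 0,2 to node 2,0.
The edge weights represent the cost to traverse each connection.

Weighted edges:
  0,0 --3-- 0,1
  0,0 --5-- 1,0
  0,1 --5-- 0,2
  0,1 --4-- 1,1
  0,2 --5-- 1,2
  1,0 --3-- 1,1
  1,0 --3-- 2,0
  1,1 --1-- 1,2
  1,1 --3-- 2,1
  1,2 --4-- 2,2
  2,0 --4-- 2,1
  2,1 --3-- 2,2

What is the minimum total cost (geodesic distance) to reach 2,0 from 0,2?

Shortest path: 0,2 → 1,2 → 1,1 → 1,0 → 2,0, total weight = 12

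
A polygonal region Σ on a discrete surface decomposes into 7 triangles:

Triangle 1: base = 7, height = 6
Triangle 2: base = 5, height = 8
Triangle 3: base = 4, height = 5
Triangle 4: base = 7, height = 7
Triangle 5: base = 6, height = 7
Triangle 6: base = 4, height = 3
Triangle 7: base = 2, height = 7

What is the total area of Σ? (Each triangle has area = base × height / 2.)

(1/2)×7×6 + (1/2)×5×8 + (1/2)×4×5 + (1/2)×7×7 + (1/2)×6×7 + (1/2)×4×3 + (1/2)×2×7 = 109.5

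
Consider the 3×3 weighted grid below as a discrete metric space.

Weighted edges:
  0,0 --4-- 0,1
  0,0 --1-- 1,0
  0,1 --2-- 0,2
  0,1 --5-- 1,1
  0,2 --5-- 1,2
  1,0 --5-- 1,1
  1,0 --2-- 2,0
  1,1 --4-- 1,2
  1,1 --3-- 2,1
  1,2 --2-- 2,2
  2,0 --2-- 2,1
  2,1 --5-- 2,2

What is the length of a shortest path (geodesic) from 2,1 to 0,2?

Shortest path: 2,1 → 1,1 → 0,1 → 0,2, total weight = 10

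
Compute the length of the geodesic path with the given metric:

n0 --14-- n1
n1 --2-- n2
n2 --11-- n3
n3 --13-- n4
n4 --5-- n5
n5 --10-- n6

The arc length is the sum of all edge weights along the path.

Arc length = 14 + 2 + 11 + 13 + 5 + 10 = 55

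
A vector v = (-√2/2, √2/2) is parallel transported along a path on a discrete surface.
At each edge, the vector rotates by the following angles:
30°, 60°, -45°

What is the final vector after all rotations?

Total rotation: 30° + 60° + (-45°) = 45°. Final vector: (-1, 0)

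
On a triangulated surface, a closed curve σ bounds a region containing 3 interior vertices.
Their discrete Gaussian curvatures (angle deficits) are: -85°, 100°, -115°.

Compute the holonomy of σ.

Holonomy = total enclosed curvature = (-85°) + 100° + (-115°) = -100°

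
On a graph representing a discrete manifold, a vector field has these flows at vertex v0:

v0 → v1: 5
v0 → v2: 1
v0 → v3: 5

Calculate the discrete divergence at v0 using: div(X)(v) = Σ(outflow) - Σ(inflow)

Divergence = sum of outgoing flows = 5 + 1 + 5 = 11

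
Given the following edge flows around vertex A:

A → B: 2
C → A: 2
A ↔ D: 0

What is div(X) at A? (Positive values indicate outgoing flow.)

Divergence = sum of outgoing flows = 2 + (-2) + 0 = 0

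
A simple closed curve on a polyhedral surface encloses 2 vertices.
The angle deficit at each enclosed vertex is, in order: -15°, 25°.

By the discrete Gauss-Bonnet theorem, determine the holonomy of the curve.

Holonomy = total enclosed curvature = (-15°) + 25° = 10°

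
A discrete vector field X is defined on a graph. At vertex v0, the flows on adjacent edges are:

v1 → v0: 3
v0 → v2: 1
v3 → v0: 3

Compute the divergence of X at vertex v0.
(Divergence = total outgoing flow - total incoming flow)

Divergence = sum of outgoing flows = (-3) + 1 + (-3) = -5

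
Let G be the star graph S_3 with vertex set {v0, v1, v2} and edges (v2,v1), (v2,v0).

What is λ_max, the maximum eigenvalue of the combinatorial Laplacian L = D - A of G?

The star S_3 is the complete bipartite graph K_{1,2} (one hub of degree 2, 2 leaves of degree 1). The Laplacian spectrum of K_{p,q} is 0, p (multiplicity q−1), q (multiplicity p−1), p+q. With p = 1, q = 2: 0 once, 1 with multiplicity 1, and 3 once. (Check: trace L = sum of degrees = 4 = 1·1 + 3.)
Laplacian eigenvalues: [0.0, 1.0, 3.0]. Largest eigenvalue (spectral radius) = 3.0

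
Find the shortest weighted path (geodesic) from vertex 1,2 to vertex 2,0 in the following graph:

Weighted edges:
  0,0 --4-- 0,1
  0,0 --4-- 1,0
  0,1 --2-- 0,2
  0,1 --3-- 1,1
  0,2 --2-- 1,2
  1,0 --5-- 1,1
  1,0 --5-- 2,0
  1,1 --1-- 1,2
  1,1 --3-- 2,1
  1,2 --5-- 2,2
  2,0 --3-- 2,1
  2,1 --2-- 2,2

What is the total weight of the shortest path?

Shortest path: 1,2 → 1,1 → 2,1 → 2,0, total weight = 7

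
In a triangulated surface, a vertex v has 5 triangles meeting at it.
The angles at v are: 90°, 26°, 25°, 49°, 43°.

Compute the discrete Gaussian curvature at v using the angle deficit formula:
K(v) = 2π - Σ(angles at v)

Sum of angles = 233°. K = 360° - 233° = 127° = 127π/180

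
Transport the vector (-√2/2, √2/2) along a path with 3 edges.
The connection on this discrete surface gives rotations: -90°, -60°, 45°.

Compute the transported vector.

Total rotation: (-90°) + (-60°) + 45° = -105°. Final vector: (0.8660, 0.5000)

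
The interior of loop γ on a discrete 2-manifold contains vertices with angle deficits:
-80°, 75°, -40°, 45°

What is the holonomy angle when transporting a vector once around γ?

Holonomy = total enclosed curvature = (-80°) + 75° + (-40°) + 45° = 0°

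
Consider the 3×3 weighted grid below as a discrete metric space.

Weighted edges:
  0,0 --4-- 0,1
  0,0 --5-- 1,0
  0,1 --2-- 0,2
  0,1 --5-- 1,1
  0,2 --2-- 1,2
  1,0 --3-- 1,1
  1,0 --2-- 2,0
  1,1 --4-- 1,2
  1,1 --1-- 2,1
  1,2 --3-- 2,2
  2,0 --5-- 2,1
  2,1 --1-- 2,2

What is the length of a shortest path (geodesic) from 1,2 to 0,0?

Shortest path: 1,2 → 0,2 → 0,1 → 0,0, total weight = 8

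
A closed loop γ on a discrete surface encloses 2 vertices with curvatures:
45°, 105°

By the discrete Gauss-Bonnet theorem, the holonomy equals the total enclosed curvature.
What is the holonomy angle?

Holonomy = total enclosed curvature = 45° + 105° = 150°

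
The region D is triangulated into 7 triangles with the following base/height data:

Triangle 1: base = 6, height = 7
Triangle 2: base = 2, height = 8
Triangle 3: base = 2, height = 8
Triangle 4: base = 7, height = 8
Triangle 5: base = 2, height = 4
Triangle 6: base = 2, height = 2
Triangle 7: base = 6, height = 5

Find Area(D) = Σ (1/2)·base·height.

(1/2)×6×7 + (1/2)×2×8 + (1/2)×2×8 + (1/2)×7×8 + (1/2)×2×4 + (1/2)×2×2 + (1/2)×6×5 = 86.0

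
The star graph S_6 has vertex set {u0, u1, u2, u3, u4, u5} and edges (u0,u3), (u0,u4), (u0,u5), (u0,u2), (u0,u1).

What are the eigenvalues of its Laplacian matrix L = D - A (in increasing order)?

The star S_6 is the complete bipartite graph K_{1,5} (one hub of degree 5, 5 leaves of degree 1). The Laplacian spectrum of K_{p,q} is 0, p (multiplicity q−1), q (multiplicity p−1), p+q. With p = 1, q = 5: 0 once, 1 with multiplicity 4, and 6 once. (Check: trace L = sum of degrees = 10 = 4·1 + 6.)
Laplacian eigenvalues (increasing order): [0.0, 1.0, 1.0, 1.0, 1.0, 6.0]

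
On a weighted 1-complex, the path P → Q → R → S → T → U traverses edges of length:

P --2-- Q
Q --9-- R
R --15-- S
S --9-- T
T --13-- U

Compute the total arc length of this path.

Arc length = 2 + 9 + 15 + 9 + 13 = 48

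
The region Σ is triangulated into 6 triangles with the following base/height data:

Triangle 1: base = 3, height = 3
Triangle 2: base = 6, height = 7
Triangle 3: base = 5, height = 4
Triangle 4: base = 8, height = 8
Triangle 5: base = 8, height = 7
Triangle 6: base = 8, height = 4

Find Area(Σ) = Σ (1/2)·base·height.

(1/2)×3×3 + (1/2)×6×7 + (1/2)×5×4 + (1/2)×8×8 + (1/2)×8×7 + (1/2)×8×4 = 111.5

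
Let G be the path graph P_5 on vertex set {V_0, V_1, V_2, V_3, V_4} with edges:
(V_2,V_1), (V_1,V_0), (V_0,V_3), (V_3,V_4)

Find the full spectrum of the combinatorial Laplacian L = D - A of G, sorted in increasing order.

The path graph P_n has Laplacian eigenvalues λ_k = 2 − 2cos(kπ/n), k = 0, 1, …, n−1. Here n = 5:
k=0: 2 − 2cos(0) = 0.0; k=1: 2 − 2cos(π/5) = 0.382; k=2: 2 − 2cos(2π/5) = 1.382; k=3: 2 − 2cos(3π/5) = 2.618; k=4: 2 − 2cos(4π/5) = 3.618.
Laplacian eigenvalues (increasing order): [0.0, 0.382, 1.382, 2.618, 3.618]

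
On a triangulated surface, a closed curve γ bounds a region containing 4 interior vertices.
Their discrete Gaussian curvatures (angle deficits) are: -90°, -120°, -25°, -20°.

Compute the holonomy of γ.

Holonomy = total enclosed curvature = (-90°) + (-120°) + (-25°) + (-20°) = -255°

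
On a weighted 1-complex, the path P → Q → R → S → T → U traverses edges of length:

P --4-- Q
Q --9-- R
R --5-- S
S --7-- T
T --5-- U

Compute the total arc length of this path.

Arc length = 4 + 9 + 5 + 7 + 5 = 30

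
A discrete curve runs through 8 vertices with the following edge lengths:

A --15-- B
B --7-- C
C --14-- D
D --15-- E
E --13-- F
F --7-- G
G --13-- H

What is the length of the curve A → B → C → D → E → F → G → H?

Arc length = 15 + 7 + 14 + 15 + 13 + 7 + 13 = 84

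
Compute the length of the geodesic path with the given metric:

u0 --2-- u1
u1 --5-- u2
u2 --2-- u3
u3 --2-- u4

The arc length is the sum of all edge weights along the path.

Arc length = 2 + 5 + 2 + 2 = 11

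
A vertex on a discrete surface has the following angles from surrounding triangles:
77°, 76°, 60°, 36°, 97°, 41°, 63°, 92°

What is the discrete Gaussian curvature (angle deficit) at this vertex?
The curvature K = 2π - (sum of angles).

Sum of angles = 542°. K = 360° - 542° = -182° = -91π/90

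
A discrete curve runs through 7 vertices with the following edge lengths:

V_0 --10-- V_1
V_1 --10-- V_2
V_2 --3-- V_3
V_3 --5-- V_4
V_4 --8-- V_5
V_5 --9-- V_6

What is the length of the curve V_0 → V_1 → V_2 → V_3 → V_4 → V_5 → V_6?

Arc length = 10 + 10 + 3 + 5 + 8 + 9 = 45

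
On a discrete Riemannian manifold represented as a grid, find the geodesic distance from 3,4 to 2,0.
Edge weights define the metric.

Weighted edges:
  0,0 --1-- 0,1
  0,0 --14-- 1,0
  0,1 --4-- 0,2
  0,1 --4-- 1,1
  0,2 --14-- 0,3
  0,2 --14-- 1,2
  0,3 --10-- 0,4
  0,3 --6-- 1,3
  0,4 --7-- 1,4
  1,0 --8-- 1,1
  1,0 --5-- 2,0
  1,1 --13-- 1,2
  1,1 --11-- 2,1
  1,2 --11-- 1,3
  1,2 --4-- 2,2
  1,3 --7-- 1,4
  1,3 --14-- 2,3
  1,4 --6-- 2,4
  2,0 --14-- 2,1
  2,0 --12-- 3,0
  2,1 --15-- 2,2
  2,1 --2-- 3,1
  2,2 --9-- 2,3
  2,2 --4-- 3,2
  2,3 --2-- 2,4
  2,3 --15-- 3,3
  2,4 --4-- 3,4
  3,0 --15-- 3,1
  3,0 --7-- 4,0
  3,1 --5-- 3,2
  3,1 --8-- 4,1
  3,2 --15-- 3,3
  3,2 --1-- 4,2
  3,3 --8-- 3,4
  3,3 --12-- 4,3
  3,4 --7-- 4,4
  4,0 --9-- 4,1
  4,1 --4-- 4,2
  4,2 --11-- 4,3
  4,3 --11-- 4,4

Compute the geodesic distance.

Shortest path: 3,4 → 2,4 → 2,3 → 2,2 → 3,2 → 3,1 → 2,1 → 2,0, total weight = 40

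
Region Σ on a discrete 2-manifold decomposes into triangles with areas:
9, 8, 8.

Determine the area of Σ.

9 + 8 + 8 = 25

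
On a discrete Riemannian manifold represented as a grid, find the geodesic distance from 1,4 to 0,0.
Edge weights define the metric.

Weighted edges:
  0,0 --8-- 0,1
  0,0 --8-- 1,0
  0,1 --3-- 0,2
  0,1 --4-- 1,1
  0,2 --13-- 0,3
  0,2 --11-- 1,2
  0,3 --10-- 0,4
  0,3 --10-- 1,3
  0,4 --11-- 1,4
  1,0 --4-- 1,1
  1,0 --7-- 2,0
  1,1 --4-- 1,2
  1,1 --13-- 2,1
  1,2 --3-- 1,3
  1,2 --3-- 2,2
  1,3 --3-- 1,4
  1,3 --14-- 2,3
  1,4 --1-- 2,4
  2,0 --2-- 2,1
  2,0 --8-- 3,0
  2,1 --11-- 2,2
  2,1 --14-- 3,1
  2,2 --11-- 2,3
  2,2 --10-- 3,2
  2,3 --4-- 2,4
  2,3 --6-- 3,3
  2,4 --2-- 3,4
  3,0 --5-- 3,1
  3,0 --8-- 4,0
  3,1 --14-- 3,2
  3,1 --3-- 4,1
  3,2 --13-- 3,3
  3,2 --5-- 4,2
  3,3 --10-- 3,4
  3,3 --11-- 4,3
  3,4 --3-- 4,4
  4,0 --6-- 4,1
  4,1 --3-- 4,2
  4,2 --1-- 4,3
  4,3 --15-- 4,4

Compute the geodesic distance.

Shortest path: 1,4 → 1,3 → 1,2 → 1,1 → 0,1 → 0,0, total weight = 22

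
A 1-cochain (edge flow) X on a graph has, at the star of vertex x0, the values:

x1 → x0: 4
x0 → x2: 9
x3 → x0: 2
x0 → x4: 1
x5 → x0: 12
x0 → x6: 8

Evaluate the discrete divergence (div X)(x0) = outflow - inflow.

Divergence = sum of outgoing flows = (-4) + 9 + (-2) + 1 + (-12) + 8 = 0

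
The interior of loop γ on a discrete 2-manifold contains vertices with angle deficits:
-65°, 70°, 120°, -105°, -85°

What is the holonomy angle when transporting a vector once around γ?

Holonomy = total enclosed curvature = (-65°) + 70° + 120° + (-105°) + (-85°) = -65°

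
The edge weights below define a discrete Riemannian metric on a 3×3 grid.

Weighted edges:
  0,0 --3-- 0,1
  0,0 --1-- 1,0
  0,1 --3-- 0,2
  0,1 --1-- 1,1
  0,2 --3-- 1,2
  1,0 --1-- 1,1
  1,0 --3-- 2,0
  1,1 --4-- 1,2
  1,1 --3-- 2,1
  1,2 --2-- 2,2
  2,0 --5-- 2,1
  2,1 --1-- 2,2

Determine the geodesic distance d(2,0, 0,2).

Shortest path: 2,0 → 1,0 → 1,1 → 0,1 → 0,2, total weight = 8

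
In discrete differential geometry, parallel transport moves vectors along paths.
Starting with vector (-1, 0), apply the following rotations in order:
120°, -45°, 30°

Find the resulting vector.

Total rotation: 120° + (-45°) + 30° = 105°. Final vector: (0.2588, -0.9659)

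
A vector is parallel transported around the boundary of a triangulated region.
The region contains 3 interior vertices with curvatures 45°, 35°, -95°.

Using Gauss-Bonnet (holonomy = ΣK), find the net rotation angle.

Holonomy = total enclosed curvature = 45° + 35° + (-95°) = -15°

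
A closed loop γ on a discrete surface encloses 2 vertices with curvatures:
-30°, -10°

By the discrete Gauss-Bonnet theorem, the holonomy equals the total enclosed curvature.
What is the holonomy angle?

Holonomy = total enclosed curvature = (-30°) + (-10°) = -40°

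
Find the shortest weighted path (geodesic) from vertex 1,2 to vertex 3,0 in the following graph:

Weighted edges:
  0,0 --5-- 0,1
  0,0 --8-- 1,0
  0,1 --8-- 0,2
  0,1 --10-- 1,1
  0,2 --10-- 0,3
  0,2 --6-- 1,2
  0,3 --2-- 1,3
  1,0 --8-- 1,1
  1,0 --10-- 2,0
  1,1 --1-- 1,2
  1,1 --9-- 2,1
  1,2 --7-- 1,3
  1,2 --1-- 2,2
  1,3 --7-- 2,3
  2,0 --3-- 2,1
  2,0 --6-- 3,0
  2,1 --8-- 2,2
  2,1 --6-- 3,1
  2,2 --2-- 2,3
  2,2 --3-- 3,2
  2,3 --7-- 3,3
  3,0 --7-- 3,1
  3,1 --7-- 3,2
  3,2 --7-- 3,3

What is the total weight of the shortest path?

Shortest path: 1,2 → 2,2 → 3,2 → 3,1 → 3,0, total weight = 18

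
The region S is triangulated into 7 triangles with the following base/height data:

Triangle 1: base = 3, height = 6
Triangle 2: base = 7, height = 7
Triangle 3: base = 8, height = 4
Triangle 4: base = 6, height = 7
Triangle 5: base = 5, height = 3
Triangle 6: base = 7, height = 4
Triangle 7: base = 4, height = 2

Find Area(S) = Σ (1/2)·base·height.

(1/2)×3×6 + (1/2)×7×7 + (1/2)×8×4 + (1/2)×6×7 + (1/2)×5×3 + (1/2)×7×4 + (1/2)×4×2 = 96.0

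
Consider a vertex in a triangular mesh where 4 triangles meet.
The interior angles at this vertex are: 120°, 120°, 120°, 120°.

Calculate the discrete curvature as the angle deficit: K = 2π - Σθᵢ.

Sum of angles = 480°. K = 360° - 480° = -120°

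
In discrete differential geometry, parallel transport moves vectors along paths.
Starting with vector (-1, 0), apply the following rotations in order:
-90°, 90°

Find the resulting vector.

Total rotation: (-90°) + 90° = 0°. Final vector: (-1, 0)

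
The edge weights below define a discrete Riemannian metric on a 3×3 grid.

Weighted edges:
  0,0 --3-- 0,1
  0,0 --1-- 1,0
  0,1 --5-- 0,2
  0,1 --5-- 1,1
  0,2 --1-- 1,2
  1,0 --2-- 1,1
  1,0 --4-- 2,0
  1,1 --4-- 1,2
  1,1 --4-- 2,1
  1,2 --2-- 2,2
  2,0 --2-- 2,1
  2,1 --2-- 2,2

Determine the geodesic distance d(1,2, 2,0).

Shortest path: 1,2 → 2,2 → 2,1 → 2,0, total weight = 6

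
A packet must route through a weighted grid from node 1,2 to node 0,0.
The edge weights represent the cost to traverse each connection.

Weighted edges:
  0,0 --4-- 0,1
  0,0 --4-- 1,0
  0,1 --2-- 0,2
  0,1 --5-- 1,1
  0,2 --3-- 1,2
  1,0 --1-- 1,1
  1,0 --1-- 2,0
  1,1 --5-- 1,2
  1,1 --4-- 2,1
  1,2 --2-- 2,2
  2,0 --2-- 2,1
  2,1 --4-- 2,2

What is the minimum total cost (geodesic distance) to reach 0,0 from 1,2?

Shortest path: 1,2 → 0,2 → 0,1 → 0,0, total weight = 9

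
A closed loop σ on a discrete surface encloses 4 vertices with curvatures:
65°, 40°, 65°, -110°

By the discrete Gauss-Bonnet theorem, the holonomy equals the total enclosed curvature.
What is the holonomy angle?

Holonomy = total enclosed curvature = 65° + 40° + 65° + (-110°) = 60°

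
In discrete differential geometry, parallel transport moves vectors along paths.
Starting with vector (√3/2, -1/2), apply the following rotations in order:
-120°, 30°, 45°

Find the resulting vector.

Total rotation: (-120°) + 30° + 45° = -45°. Final vector: (0.2588, -0.9659)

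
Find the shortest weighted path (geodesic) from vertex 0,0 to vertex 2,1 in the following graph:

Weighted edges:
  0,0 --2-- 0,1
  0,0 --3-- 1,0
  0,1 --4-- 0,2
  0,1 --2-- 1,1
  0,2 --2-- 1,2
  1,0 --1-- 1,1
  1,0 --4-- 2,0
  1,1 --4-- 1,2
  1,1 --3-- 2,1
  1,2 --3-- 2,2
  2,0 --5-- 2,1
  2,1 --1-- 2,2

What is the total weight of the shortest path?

Shortest path: 0,0 → 0,1 → 1,1 → 2,1, total weight = 7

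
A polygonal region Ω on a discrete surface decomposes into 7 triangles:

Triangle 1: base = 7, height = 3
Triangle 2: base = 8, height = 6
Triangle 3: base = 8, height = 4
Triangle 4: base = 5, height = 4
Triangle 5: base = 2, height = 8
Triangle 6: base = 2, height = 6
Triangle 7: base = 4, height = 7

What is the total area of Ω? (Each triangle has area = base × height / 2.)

(1/2)×7×3 + (1/2)×8×6 + (1/2)×8×4 + (1/2)×5×4 + (1/2)×2×8 + (1/2)×2×6 + (1/2)×4×7 = 88.5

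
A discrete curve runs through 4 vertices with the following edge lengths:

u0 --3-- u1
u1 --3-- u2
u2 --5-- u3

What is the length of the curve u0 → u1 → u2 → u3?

Arc length = 3 + 3 + 5 = 11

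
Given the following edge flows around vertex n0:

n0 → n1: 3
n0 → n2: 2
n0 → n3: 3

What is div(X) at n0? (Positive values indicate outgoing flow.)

Divergence = sum of outgoing flows = 3 + 2 + 3 = 8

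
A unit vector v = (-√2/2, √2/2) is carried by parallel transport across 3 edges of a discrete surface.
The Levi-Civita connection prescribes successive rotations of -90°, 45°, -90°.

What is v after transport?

Total rotation: (-90°) + 45° + (-90°) = -135°. Final vector: (1, 0)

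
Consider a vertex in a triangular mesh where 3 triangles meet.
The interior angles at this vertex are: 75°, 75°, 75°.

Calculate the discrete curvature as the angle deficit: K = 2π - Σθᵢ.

Sum of angles = 225°. K = 360° - 225° = 135°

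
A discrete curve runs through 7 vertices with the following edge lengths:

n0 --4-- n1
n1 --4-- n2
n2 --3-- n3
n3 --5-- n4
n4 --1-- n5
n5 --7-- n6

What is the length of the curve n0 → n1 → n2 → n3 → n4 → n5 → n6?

Arc length = 4 + 4 + 3 + 5 + 1 + 7 = 24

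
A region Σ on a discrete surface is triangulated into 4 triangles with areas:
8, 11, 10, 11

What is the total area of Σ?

8 + 11 + 10 + 11 = 40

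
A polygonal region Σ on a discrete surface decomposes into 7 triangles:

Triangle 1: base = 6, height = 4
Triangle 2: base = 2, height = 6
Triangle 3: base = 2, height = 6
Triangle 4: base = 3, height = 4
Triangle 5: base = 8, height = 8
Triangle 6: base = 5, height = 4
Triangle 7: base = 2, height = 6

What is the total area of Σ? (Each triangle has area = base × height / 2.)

(1/2)×6×4 + (1/2)×2×6 + (1/2)×2×6 + (1/2)×3×4 + (1/2)×8×8 + (1/2)×5×4 + (1/2)×2×6 = 78.0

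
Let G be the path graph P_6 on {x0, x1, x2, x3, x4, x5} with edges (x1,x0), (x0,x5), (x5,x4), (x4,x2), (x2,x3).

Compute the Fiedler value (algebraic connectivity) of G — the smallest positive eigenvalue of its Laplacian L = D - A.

The path graph P_n has Laplacian eigenvalues λ_k = 2 − 2cos(kπ/n), k = 0, 1, …, n−1. Here n = 6:
k=0: 2 − 2cos(0) = 0.0; k=1: 2 − 2cos(π/6) = 0.2679; k=2: 2 − 2cos(π/3) = 1.0; k=3: 2 − 2cos(π/2) = 2.0; k=4: 2 − 2cos(2π/3) = 3.0; k=5: 2 − 2cos(5π/6) = 3.7321.
Laplacian eigenvalues: [0.0, 0.2679, 1.0, 2.0, 3.0, 3.7321]. Algebraic connectivity (smallest non-zero eigenvalue) = 0.2679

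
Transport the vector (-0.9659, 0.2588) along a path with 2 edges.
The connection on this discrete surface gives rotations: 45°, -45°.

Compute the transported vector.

Total rotation: 45° + (-45°) = 0°. Final vector: (-0.9659, 0.2588)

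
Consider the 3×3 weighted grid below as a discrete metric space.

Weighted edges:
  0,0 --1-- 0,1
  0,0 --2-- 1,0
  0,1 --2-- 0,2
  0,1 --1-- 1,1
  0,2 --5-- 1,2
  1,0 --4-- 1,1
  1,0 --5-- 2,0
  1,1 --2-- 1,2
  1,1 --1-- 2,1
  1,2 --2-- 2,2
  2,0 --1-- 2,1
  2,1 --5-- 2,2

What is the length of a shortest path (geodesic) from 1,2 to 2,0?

Shortest path: 1,2 → 1,1 → 2,1 → 2,0, total weight = 4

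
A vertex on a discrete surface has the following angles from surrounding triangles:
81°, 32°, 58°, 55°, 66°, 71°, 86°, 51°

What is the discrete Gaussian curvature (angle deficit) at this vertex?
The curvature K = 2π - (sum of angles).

Sum of angles = 500°. K = 360° - 500° = -140° = -7π/9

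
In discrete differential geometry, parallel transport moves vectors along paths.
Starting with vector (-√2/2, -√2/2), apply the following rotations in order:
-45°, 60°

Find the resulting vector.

Total rotation: (-45°) + 60° = 15°. Final vector: (-0.5000, -0.8660)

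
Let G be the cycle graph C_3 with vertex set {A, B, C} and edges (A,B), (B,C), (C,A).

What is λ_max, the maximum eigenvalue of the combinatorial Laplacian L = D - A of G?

The cycle graph C_n has Laplacian eigenvalues λ_k = 2 − 2cos(2πk/n), k = 0, 1, …, n−1. Here n = 3:
k=0: 2 − 2cos(0) = 0.0; k=1: 2 − 2cos(2π/3) = 3.0; k=2: 2 − 2cos(4π/3) = 3.0.
Laplacian eigenvalues: [0.0, 3.0, 3.0]. Largest eigenvalue (spectral radius) = 3.0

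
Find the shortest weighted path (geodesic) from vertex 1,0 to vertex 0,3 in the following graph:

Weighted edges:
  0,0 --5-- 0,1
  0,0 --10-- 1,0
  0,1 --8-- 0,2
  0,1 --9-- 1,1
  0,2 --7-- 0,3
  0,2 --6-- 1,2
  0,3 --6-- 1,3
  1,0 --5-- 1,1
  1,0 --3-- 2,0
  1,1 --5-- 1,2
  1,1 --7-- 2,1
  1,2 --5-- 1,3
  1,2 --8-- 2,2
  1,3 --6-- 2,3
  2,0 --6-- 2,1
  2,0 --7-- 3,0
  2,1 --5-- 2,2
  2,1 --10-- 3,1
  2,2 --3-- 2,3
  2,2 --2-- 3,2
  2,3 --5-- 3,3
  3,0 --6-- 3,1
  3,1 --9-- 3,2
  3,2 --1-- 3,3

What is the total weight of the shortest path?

Shortest path: 1,0 → 1,1 → 1,2 → 1,3 → 0,3, total weight = 21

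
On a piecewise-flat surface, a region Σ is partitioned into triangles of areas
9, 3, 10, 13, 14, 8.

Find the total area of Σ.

9 + 3 + 10 + 13 + 14 + 8 = 57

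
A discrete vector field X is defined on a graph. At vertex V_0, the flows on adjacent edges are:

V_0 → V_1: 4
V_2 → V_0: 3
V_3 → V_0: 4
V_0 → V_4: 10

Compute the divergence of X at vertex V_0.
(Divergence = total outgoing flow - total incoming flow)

Divergence = sum of outgoing flows = 4 + (-3) + (-4) + 10 = 7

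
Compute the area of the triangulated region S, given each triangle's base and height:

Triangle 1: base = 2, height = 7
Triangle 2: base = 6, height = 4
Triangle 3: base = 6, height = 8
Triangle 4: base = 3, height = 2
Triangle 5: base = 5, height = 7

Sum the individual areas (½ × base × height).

(1/2)×2×7 + (1/2)×6×4 + (1/2)×6×8 + (1/2)×3×2 + (1/2)×5×7 = 63.5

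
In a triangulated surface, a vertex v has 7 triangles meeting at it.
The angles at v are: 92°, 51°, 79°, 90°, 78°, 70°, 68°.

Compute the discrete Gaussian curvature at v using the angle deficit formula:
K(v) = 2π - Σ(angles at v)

Sum of angles = 528°. K = 360° - 528° = -168° = -14π/15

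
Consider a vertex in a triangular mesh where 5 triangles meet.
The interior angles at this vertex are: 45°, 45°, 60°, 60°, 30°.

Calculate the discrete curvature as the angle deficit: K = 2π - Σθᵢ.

Sum of angles = 240°. K = 360° - 240° = 120°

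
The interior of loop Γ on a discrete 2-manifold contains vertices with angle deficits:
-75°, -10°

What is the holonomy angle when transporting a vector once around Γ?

Holonomy = total enclosed curvature = (-75°) + (-10°) = -85°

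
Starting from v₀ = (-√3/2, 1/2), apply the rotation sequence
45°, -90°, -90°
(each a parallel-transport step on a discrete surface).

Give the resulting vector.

Total rotation: 45° + (-90°) + (-90°) = -135°. Final vector: (0.9659, 0.2588)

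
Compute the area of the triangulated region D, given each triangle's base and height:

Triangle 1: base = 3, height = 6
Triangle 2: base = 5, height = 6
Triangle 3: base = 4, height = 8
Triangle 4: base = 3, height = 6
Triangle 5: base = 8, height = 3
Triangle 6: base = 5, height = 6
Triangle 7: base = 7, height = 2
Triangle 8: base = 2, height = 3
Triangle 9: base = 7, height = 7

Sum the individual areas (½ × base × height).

(1/2)×3×6 + (1/2)×5×6 + (1/2)×4×8 + (1/2)×3×6 + (1/2)×8×3 + (1/2)×5×6 + (1/2)×7×2 + (1/2)×2×3 + (1/2)×7×7 = 110.5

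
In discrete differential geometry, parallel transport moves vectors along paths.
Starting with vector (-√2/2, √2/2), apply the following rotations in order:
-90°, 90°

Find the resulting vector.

Total rotation: (-90°) + 90° = 0°. Final vector: (-0.7071, 0.7071)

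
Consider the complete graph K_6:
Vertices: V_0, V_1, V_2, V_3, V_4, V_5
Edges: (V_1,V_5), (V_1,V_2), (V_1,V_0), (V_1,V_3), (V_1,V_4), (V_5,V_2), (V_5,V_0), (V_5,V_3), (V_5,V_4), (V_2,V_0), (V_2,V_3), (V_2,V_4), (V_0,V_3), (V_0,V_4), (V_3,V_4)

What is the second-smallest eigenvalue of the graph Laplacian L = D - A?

For the complete graph K_n, L = nI − J (J = all-ones matrix). J has eigenvalues n (once, eigenvector 𝟙) and 0 (multiplicity n−1), so L has eigenvalues 0 (once) and n (multiplicity n−1). Here n = 6: eigenvalue 0 once and 6 with multiplicity 5.
Laplacian eigenvalues: [0.0, 6.0, 6.0, 6.0, 6.0, 6.0]. Algebraic connectivity (smallest non-zero eigenvalue) = 6.0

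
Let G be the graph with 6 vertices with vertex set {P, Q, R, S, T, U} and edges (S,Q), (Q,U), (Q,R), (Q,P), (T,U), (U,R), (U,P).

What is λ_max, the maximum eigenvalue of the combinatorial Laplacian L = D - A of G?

Degrees: deg(P) = 2, deg(Q) = 4, deg(R) = 2, deg(S) = 1, deg(T) = 1, deg(U) = 4.
L = D − A with rows/columns ordered (P, Q, R, S, T, U):
  [ 2, -1,  0,  0,  0, -1]
  [-1,  4, -1, -1,  0, -1]
  [ 0, -1,  2,  0,  0, -1]
  [ 0, -1,  0,  1,  0,  0]
  [ 0,  0,  0,  0,  1, -1]
  [-1, -1, -1,  0, -1,  4]
Characteristic polynomial: det(λI − L) = λ(λ² − 6λ + 4)(λ² − 6λ + 6)(λ − 2).
Roots: λ = 0; (λ² − 6λ + 4) = 0 ⇒ λ = 3 ± √5 ≈ 0.7639, 5.2361; (λ² − 6λ + 6) = 0 ⇒ λ = 3 ± √3 ≈ 1.2679, 4.7321; (λ − 2) = 0 ⇒ λ = 2.
(Check: the roots sum (with multiplicity) to 14, matching trace L = Σdeg = 2·7 = 14.)
Laplacian eigenvalues: [0.0, 0.7639, 1.2679, 2.0, 4.7321, 5.2361]. Largest eigenvalue (spectral radius) = 5.2361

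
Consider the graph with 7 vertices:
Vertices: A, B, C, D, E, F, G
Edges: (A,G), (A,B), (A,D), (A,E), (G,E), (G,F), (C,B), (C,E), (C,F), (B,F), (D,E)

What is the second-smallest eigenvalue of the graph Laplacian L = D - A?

Degrees: deg(A) = 4, deg(B) = 3, deg(C) = 3, deg(D) = 2, deg(E) = 4, deg(F) = 3, deg(G) = 3.
L = D − A with rows/columns ordered (A, B, C, D, E, F, G):
  [ 4, -1,  0, -1, -1,  0, -1]
  [-1,  3, -1,  0,  0, -1,  0]
  [ 0, -1,  3,  0, -1, -1,  0]
  [-1,  0,  0,  2, -1,  0,  0]
  [-1,  0, -1, -1,  4,  0, -1]
  [ 0, -1, -1,  0,  0,  3, -1]
  [-1,  0,  0,  0, -1, -1,  3]
Characteristic polynomial: det(λI − L) = λ(λ² − 5λ + 5)(λ² − 8λ + 14)(λ² − 9λ + 19).
Roots: λ = 0; (λ² − 5λ + 5) = 0 ⇒ λ = (5 ± √5)/2 ≈ 1.382, 3.618; (λ² − 8λ + 14) = 0 ⇒ λ = 4 ± √2 ≈ 2.5858, 5.4142; (λ² − 9λ + 19) = 0 ⇒ λ = (9 ± √5)/2 ≈ 3.382, 5.618.
(Check: the roots sum (with multiplicity) to 22, matching trace L = Σdeg = 2·11 = 22.)
Laplacian eigenvalues: [0.0, 1.382, 2.5858, 3.382, 3.618, 5.4142, 5.618]. Algebraic connectivity (smallest non-zero eigenvalue) = 1.382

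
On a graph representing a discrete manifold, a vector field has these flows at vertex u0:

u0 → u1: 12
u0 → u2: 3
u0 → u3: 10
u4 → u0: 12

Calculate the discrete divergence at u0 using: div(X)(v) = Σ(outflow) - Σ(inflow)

Divergence = sum of outgoing flows = 12 + 3 + 10 + (-12) = 13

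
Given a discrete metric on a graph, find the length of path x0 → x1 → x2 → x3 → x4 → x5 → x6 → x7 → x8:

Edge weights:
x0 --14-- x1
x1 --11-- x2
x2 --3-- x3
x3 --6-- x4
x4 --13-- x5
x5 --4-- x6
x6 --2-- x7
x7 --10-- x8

Arc length = 14 + 11 + 3 + 6 + 13 + 4 + 2 + 10 = 63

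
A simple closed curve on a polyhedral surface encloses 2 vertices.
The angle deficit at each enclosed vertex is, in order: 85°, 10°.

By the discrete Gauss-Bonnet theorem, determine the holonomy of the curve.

Holonomy = total enclosed curvature = 85° + 10° = 95°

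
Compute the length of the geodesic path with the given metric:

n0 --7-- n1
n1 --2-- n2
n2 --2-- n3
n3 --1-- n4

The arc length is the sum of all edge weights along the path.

Arc length = 7 + 2 + 2 + 1 = 12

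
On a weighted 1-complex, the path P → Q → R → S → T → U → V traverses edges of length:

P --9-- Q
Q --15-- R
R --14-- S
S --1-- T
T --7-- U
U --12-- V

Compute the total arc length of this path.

Arc length = 9 + 15 + 14 + 1 + 7 + 12 = 58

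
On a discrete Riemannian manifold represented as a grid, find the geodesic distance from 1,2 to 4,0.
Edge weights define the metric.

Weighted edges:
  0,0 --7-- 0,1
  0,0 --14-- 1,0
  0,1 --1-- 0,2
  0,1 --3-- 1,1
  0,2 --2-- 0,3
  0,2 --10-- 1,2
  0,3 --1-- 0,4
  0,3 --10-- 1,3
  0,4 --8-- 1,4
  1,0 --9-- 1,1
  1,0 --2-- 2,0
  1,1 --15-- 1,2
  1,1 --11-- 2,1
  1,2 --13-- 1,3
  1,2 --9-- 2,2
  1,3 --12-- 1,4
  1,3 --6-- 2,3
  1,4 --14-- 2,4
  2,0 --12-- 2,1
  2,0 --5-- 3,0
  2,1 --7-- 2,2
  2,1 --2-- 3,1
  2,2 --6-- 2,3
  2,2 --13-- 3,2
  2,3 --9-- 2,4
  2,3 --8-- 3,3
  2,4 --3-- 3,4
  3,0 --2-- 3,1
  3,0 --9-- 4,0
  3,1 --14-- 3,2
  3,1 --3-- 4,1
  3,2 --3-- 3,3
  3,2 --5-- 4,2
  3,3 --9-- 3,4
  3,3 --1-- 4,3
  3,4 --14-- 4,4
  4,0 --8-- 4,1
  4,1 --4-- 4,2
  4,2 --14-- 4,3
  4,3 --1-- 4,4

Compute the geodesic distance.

Shortest path: 1,2 → 2,2 → 2,1 → 3,1 → 3,0 → 4,0, total weight = 29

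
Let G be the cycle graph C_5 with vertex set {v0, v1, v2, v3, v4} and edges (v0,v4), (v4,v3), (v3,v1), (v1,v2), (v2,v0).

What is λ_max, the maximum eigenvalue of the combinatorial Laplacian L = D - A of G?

The cycle graph C_n has Laplacian eigenvalues λ_k = 2 − 2cos(2πk/n), k = 0, 1, …, n−1. Here n = 5:
k=0: 2 − 2cos(0) = 0.0; k=1: 2 − 2cos(2π/5) = 1.382; k=2: 2 − 2cos(4π/5) = 3.618; k=3: 2 − 2cos(6π/5) = 3.618; k=4: 2 − 2cos(8π/5) = 1.382.
Laplacian eigenvalues: [0.0, 1.382, 1.382, 3.618, 3.618]. Largest eigenvalue (spectral radius) = 3.618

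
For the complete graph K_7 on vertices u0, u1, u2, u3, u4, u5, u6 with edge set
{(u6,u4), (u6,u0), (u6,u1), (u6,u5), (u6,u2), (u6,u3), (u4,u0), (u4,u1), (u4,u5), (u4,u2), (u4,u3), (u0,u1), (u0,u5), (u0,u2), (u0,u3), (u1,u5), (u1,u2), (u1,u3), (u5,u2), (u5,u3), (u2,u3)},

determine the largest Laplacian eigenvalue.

For the complete graph K_n, L = nI − J (J = all-ones matrix). J has eigenvalues n (once, eigenvector 𝟙) and 0 (multiplicity n−1), so L has eigenvalues 0 (once) and n (multiplicity n−1). Here n = 7: eigenvalue 0 once and 7 with multiplicity 6.
Laplacian eigenvalues: [0.0, 7.0, 7.0, 7.0, 7.0, 7.0, 7.0]. Largest eigenvalue (spectral radius) = 7.0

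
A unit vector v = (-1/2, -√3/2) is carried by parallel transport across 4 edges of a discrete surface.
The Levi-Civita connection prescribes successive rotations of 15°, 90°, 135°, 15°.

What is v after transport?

Total rotation: 15° + 90° + 135° + 15° = 255° ≡ -105° (mod 360°). Final vector: (-0.7071, 0.7071)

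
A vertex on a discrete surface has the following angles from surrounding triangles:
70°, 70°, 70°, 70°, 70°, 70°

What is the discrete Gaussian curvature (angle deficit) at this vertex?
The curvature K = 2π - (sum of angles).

Sum of angles = 420°. K = 360° - 420° = -60° = -π/3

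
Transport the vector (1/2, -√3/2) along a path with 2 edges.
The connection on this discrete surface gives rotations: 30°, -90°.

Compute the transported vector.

Total rotation: 30° + (-90°) = -60°. Final vector: (-0.5000, -0.8660)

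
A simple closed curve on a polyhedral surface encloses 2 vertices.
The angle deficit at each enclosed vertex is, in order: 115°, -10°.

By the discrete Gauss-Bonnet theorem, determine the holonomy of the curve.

Holonomy = total enclosed curvature = 115° + (-10°) = 105°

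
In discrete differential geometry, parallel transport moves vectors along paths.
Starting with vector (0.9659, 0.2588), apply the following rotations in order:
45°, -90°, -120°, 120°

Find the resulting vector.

Total rotation: 45° + (-90°) + (-120°) + 120° = -45°. Final vector: (0.8660, -0.5000)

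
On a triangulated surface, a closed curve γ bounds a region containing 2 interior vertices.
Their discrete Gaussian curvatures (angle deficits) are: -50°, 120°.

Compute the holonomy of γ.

Holonomy = total enclosed curvature = (-50°) + 120° = 70°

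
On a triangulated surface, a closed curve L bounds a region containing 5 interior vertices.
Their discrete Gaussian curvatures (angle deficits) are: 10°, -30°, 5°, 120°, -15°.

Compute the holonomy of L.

Holonomy = total enclosed curvature = 10° + (-30°) + 5° + 120° + (-15°) = 90°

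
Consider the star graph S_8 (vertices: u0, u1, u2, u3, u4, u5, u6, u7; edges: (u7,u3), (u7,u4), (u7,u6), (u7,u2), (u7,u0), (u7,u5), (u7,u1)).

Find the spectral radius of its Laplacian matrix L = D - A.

The star S_8 is the complete bipartite graph K_{1,7} (one hub of degree 7, 7 leaves of degree 1). The Laplacian spectrum of K_{p,q} is 0, p (multiplicity q−1), q (multiplicity p−1), p+q. With p = 1, q = 7: 0 once, 1 with multiplicity 6, and 8 once. (Check: trace L = sum of degrees = 14 = 6·1 + 8.)
Laplacian eigenvalues: [0.0, 1.0, 1.0, 1.0, 1.0, 1.0, 1.0, 8.0]. Largest eigenvalue (spectral radius) = 8.0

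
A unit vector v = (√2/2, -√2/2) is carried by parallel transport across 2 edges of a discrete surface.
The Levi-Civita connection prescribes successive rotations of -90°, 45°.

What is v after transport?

Total rotation: (-90°) + 45° = -45°. Final vector: (0, -1)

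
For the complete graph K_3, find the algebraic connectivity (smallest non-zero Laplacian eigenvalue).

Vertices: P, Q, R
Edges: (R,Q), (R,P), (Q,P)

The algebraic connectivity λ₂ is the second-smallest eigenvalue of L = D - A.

For the complete graph K_n, L = nI − J (J = all-ones matrix). J has eigenvalues n (once, eigenvector 𝟙) and 0 (multiplicity n−1), so L has eigenvalues 0 (once) and n (multiplicity n−1). Here n = 3: eigenvalue 0 once and 3 with multiplicity 2.
Laplacian eigenvalues: [0.0, 3.0, 3.0]. Algebraic connectivity (smallest non-zero eigenvalue) = 3.0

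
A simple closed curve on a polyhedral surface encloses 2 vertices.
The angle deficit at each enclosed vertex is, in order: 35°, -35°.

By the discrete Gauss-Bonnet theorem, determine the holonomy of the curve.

Holonomy = total enclosed curvature = 35° + (-35°) = 0°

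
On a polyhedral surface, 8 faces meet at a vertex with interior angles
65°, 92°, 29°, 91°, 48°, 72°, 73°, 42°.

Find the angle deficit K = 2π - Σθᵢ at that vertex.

Sum of angles = 512°. K = 360° - 512° = -152° = -38π/45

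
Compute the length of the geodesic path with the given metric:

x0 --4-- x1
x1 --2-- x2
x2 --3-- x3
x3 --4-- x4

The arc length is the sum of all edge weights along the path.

Arc length = 4 + 2 + 3 + 4 = 13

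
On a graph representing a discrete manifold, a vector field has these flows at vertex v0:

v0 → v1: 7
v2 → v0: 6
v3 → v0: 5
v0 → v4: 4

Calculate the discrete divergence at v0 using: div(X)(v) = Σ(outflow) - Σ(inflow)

Divergence = sum of outgoing flows = 7 + (-6) + (-5) + 4 = 0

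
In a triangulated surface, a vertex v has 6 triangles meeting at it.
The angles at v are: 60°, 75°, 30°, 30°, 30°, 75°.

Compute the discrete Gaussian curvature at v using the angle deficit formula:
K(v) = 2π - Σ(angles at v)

Sum of angles = 300°. K = 360° - 300° = 60°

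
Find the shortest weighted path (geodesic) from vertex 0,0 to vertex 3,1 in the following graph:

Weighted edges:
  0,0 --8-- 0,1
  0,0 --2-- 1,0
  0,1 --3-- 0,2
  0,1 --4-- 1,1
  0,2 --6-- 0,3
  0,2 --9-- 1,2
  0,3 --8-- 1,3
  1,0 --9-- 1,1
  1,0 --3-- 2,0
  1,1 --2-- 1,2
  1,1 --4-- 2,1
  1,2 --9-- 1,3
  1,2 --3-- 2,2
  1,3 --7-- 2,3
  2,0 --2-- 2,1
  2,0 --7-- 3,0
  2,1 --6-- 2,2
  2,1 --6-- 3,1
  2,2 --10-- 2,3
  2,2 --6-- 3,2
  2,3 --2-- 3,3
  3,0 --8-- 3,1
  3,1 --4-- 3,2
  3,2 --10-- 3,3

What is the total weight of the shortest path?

Shortest path: 0,0 → 1,0 → 2,0 → 2,1 → 3,1, total weight = 13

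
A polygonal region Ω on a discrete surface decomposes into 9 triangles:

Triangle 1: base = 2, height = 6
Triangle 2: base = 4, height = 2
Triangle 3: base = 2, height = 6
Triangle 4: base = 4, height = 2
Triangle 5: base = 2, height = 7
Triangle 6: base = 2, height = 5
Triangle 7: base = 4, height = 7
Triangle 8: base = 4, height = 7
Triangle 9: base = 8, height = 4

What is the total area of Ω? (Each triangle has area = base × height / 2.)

(1/2)×2×6 + (1/2)×4×2 + (1/2)×2×6 + (1/2)×4×2 + (1/2)×2×7 + (1/2)×2×5 + (1/2)×4×7 + (1/2)×4×7 + (1/2)×8×4 = 76.0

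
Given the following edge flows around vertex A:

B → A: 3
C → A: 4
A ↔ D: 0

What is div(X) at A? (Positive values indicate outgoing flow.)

Divergence = sum of outgoing flows = (-3) + (-4) + 0 = -7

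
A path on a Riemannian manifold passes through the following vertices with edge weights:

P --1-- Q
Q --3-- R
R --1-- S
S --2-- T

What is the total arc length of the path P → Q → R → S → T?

Arc length = 1 + 3 + 1 + 2 = 7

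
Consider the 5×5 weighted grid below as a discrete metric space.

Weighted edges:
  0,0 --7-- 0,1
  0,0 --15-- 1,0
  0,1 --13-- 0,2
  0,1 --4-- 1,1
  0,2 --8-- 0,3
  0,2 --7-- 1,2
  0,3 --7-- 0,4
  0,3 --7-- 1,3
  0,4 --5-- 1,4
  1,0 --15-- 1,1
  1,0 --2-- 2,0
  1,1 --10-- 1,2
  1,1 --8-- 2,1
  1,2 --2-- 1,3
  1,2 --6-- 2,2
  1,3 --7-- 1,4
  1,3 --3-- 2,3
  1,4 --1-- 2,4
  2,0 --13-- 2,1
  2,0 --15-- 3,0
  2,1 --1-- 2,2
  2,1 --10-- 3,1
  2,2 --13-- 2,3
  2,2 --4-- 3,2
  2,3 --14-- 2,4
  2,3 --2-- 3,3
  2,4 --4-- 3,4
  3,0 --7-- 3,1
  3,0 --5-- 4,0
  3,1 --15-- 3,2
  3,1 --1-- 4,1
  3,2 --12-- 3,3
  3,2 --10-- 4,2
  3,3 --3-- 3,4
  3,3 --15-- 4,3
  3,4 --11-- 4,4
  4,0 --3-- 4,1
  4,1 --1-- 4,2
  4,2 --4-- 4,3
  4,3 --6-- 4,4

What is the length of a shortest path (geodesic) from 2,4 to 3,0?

Shortest path: 2,4 → 1,4 → 1,3 → 1,2 → 2,2 → 2,1 → 3,1 → 3,0, total weight = 34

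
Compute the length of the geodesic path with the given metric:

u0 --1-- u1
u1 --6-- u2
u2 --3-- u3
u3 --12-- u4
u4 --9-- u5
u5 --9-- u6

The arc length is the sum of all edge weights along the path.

Arc length = 1 + 6 + 3 + 12 + 9 + 9 = 40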